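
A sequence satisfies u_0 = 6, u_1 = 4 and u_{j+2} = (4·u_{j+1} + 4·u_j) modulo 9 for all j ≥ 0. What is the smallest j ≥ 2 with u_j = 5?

3

Listing terms: u_0 = 6,  u_1 = 4,  u_2 = 4,  u_3 = 5,  u_4 = 0,  u_5 = 2,  u_6 = 8,  u_7 = 4,  u_8 = 3,  u_9 = 1,  u_{10} = 7,  u_{11} = 5,  u_{12} = 3,  u_{13} = 5,  u_{14} = 5,  u_{15} = 4,  u_{16} = 0,  u_{17} = 7,  u_{18} = 1,  u_{19} = 5,  u_{20} = 6,  u_{21} = 8,  u_{22} = 2,  u_{23} = 4,  u_{24} = 6,  u_{25} = 4.
The sequence repeats with period 24.
The value 5 first appears (with j ≥ 2) at u_3.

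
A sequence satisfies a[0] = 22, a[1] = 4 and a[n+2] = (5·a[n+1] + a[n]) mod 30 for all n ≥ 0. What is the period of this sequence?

8

Computing terms: a[0] = 22, a[1] = 4, a[2] = 12, a[3] = 4, a[4] = 2, a[5] = 14, a[6] = 12, a[7] = 14, a[8] = 22, a[9] = 4.
The sequence repeats with period 8.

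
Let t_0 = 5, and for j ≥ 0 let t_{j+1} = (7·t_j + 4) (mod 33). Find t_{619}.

30

t_0 = 5,  t_1 = 6,  t_2 = 13,  t_3 = 29,  t_4 = 9,  t_5 = 1,  t_6 = 11,  t_7 = 15,  t_8 = 10,  t_9 = 8,  t_{10} = 27,  t_{11} = 28,  t_{12} = 2,  t_{13} = 18,  t_{14} = 31,  t_{15} = 23,  t_{16} = 0,  t_{17} = 4,  t_{18} = 32,  t_{19} = 30,  t_{20} = 16,  t_{21} = 17,  t_{22} = 24,  t_{23} = 7,  t_{24} = 20,  t_{25} = 12,  t_{26} = 22,  t_{27} = 26,  t_{28} = 21,  t_{29} = 19,  t_{30} = 5.
The sequence repeats with period 30.
So t_{619} = t_{0 + ((619-0) mod 30)} = t_{19} = 30.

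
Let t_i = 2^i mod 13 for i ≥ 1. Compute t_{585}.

t_1 = 2, t_2 = 4, t_3 = 8, t_4 = 3, t_5 = 6, t_6 = 12, t_7 = 11, t_8 = 9, t_9 = 5, t_{10} = 10, t_{11} = 7, t_{12} = 1, t_{13} = 2.
The sequence repeats with period 12.
So t_{585} = t_{1 + ((585-1) mod 12)} = t_9 = 5.

5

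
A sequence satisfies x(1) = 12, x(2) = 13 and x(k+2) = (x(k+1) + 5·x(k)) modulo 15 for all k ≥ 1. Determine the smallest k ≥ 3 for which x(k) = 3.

Listing terms: x(1) = 12, x(2) = 13, x(3) = 13, x(4) = 3, x(5) = 8, x(6) = 8, x(7) = 3, x(8) = 13, x(9) = 13.
Since (x(8), x(9)) = (x(2), x(3)) = (13, 13) (two consecutive terms determine the rest), the sequence is eventually periodic: after a pre-period of length 1 it cycles with period 6.
The value 3 first appears (with k ≥ 3) at x(4).

4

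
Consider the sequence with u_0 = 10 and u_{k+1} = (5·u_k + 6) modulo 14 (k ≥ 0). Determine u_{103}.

We have u_0 = 10,  u_1 = 0,  u_2 = 6,  u_3 = 8,  u_4 = 4,  u_5 = 12,  u_6 = 10.
Since u_6 = u_0 = 10, the sequence is periodic with period 6.
(103 - 0) mod 6 = 1, so u_{103} = u_1 = 0.

0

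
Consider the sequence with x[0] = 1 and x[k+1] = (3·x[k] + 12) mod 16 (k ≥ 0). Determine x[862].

x[0] = 1,  x[1] = 15,  x[2] = 9,  x[3] = 7,  x[4] = 1.
The sequence repeats with period 4.
So x[862] = x[0 + ((862-0) mod 4)] = x[2] = 9.

9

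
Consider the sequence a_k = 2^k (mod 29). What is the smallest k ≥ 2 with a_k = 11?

25

Listing terms: a_1 = 2,  a_2 = 4,  a_3 = 8,  a_4 = 16,  a_5 = 3,  a_6 = 6,  a_7 = 12,  a_8 = 24,  a_9 = 19,  a_{10} = 9,  a_{11} = 18,  a_{12} = 7,  a_{13} = 14,  a_{14} = 28,  a_{15} = 27,  a_{16} = 25,  a_{17} = 21,  a_{18} = 13,  a_{19} = 26,  a_{20} = 23,  a_{21} = 17,  a_{22} = 5,  a_{23} = 10,  a_{24} = 20,  a_{25} = 11,  a_{26} = 22,  a_{27} = 15,  a_{28} = 1,  a_{29} = 2.
Since a_{29} = a_1 = 2, the sequence is periodic with period 28.
The value 11 first appears (with k ≥ 2) at a_{25}.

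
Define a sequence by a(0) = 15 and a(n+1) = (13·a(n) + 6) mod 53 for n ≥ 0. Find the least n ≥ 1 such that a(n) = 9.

Computing terms: a(0) = 15,  a(1) = 42,  a(2) = 22,  a(3) = 27,  a(4) = 39,  a(5) = 36,  a(6) = 50,  a(7) = 20,  a(8) = 1,  a(9) = 19,  a(10) = 41,  a(11) = 9,  a(12) = 17,  a(13) = 15.
The sequence repeats with period 13.
The value 9 first appears (with n ≥ 1) at a(11).

11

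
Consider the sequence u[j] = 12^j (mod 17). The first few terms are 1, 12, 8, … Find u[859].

6

Listing terms: u[0] = 1, u[1] = 12, u[2] = 8, u[3] = 11, u[4] = 13, u[5] = 3, u[6] = 2, u[7] = 7, u[8] = 16, u[9] = 5, u[10] = 9, u[11] = 6, u[12] = 4, u[13] = 14, u[14] = 15, u[15] = 10, u[16] = 1.
The sequence repeats with period 16.
(859 - 0) mod 16 = 11, so u[859] = u[11] = 6.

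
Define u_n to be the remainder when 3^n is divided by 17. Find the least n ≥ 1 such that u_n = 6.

u_0 = 1; u_1 = 3; u_2 = 9; u_3 = 10; u_4 = 13; u_5 = 5; u_6 = 15; u_7 = 11; u_8 = 16; u_9 = 14; u_{10} = 8; u_{11} = 7; u_{12} = 4; u_{13} = 12; u_{14} = 2; u_{15} = 6; u_{16} = 1.
Since u_{16} = u_0 = 1, the sequence is periodic with period 16.
The value 6 first appears (with n ≥ 1) at u_{15}.

15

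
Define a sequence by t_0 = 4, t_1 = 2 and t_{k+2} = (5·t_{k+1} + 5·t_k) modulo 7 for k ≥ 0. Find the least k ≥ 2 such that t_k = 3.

Listing terms: t_0 = 4, t_1 = 2, t_2 = 2, t_3 = 6, t_4 = 5, t_5 = 6, t_6 = 6, t_7 = 4, t_8 = 1, t_9 = 4, t_{10} = 4, t_{11} = 5, t_{12} = 3, t_{13} = 5, t_{14} = 5, t_{15} = 1, t_{16} = 2, t_{17} = 1, t_{18} = 1, t_{19} = 3, t_{20} = 6, t_{21} = 3, t_{22} = 3, t_{23} = 2, t_{24} = 4, t_{25} = 2.
Since (t_{24}, t_{25}) = (t_0, t_1) = (4, 2) (two consecutive terms determine the rest), the sequence is periodic with period 24.
The value 3 first appears (with k ≥ 2) at t_{12}.

12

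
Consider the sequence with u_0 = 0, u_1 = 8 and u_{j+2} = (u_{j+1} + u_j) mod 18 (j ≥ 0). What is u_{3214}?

10

We have u_0 = 0, u_1 = 8, u_2 = 8, u_3 = 16, u_4 = 6, u_5 = 4, u_6 = 10, u_7 = 14, u_8 = 6, u_9 = 2, u_{10} = 8, u_{11} = 10, u_{12} = 0, u_{13} = 10, u_{14} = 10, u_{15} = 2, u_{16} = 12, u_{17} = 14, u_{18} = 8, u_{19} = 4, u_{20} = 12, u_{21} = 16, u_{22} = 10, u_{23} = 8, u_{24} = 0, u_{25} = 8.
The sequence repeats with period 24.
So u_{3214} = u_{0 + ((3214-0) mod 24)} = u_{22} = 10.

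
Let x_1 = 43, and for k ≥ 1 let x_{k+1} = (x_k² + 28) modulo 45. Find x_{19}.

Listing terms: x_1 = 43; x_2 = 32; x_3 = 17; x_4 = 2; x_5 = 32.
Since x_5 = x_2 = 32, the sequence is eventually periodic: after a pre-period of length 1 it cycles with period 3.
For k ≥ 2, x_k depends only on (k - 2) mod 3. (19 - 2) mod 3 = 2, so x_{19} = x_4 = 2.

2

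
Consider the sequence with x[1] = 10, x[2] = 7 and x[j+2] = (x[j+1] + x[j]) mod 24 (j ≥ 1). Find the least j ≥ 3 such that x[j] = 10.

x[1] = 10, x[2] = 7, x[3] = 17, x[4] = 0, x[5] = 17, x[6] = 17, x[7] = 10, x[8] = 3, x[9] = 13, x[10] = 16, x[11] = 5, x[12] = 21, x[13] = 2, x[14] = 23, x[15] = 1, x[16] = 0, x[17] = 1, x[18] = 1, x[19] = 2, x[20] = 3, x[21] = 5, x[22] = 8, x[23] = 13, x[24] = 21, x[25] = 10, x[26] = 7.
The sequence repeats with period 24.
The value 10 first appears (with j ≥ 3) at x[7].

7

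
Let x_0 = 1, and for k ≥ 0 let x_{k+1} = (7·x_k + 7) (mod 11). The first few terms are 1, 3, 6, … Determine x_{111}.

We have x_0 = 1,  x_1 = 3,  x_2 = 6,  x_3 = 5,  x_4 = 9,  x_5 = 4,  x_6 = 2,  x_7 = 10,  x_8 = 0,  x_9 = 7,  x_{10} = 1.
Since x_{10} = x_0 = 1, the sequence is periodic with period 10.
(111 - 0) mod 10 = 1, so x_{111} = x_1 = 3.

3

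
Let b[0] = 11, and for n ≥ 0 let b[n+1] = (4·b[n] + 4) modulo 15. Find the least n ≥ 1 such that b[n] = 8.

Computing terms: b[0] = 11; b[1] = 3; b[2] = 1; b[3] = 8; b[4] = 6; b[5] = 13; b[6] = 11.
The sequence repeats with period 6.
The value 8 first appears (with n ≥ 1) at b[3].

3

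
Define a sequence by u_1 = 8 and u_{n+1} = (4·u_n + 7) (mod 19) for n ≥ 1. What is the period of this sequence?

Listing terms: u_1 = 8, u_2 = 1, u_3 = 11, u_4 = 13, u_5 = 2, u_6 = 15, u_7 = 10, u_8 = 9, u_9 = 5, u_{10} = 8.
The sequence repeats with period 9.

9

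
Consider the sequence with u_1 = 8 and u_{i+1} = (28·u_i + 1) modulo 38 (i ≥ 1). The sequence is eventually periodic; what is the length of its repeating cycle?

9

u_1 = 8,  u_2 = 35,  u_3 = 31,  u_4 = 33,  u_5 = 13,  u_6 = 23,  u_7 = 37,  u_8 = 11,  u_9 = 5,  u_{10} = 27,  u_{11} = 35.
Since u_{11} = u_2 = 35, the sequence is eventually periodic: after a pre-period of length 1 it cycles with period 9.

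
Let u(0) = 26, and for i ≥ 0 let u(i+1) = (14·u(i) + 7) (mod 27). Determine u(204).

Listing terms: u(0) = 26,  u(1) = 20,  u(2) = 17,  u(3) = 2,  u(4) = 8,  u(5) = 11,  u(6) = 26.
The sequence repeats with period 6.
(204 - 0) mod 6 = 0, so u(204) = u(0) = 26.

26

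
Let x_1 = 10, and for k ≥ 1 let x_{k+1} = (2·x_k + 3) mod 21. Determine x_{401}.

We have x_1 = 10,  x_2 = 2,  x_3 = 7,  x_4 = 17,  x_5 = 16,  x_6 = 14,  x_7 = 10.
Since x_7 = x_1 = 10, the sequence is periodic with period 6.
(401 - 1) mod 6 = 4, so x_{401} = x_5 = 16.

16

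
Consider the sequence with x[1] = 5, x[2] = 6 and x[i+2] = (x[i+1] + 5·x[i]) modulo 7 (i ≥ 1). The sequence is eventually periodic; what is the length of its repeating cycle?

3

Computing terms: x[1] = 5, x[2] = 6, x[3] = 3, x[4] = 5, x[5] = 6.
Since (x[4], x[5]) = (x[1], x[2]) = (5, 6) (two consecutive terms determine the rest), the sequence is periodic with period 3.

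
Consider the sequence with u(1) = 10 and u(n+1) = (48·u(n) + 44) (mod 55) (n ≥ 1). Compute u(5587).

51

We have u(1) = 10; u(2) = 29; u(3) = 6; u(4) = 2; u(5) = 30; u(6) = 54; u(7) = 51; u(8) = 17; u(9) = 35; u(10) = 19; u(11) = 21; u(12) = 7; u(13) = 50; u(14) = 24; u(15) = 41; u(16) = 32; u(17) = 40; u(18) = 39; u(19) = 46; u(20) = 52; u(21) = 10.
Since u(21) = u(1) = 10, the sequence is periodic with period 20.
(5587 - 1) mod 20 = 6, so u(5587) = u(7) = 51.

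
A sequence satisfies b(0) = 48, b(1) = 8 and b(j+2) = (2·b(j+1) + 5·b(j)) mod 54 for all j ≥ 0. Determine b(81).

48

Listing terms: b(0) = 48; b(1) = 8; b(2) = 40; b(3) = 12; b(4) = 8; b(5) = 22; b(6) = 30; b(7) = 8; b(8) = 4; b(9) = 48; b(10) = 8.
The sequence repeats with period 9.
(81 - 0) mod 9 = 0, so b(81) = b(0) = 48.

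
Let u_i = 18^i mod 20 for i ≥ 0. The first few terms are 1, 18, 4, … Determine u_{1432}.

16

Computing terms: u_0 = 1, u_1 = 18, u_2 = 4, u_3 = 12, u_4 = 16, u_5 = 8, u_6 = 4.
Since u_6 = u_2 = 4, the sequence is eventually periodic: after a pre-period of length 2 it cycles with period 4.
For i ≥ 2, u_i depends only on (i - 2) mod 4. (1432 - 2) mod 4 = 2, so u_{1432} = u_4 = 16.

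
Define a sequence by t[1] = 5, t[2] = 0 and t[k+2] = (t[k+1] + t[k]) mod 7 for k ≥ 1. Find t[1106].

0

Computing terms: t[1] = 5,  t[2] = 0,  t[3] = 5,  t[4] = 5,  t[5] = 3,  t[6] = 1,  t[7] = 4,  t[8] = 5,  t[9] = 2,  t[10] = 0,  t[11] = 2,  t[12] = 2,  t[13] = 4,  t[14] = 6,  t[15] = 3,  t[16] = 2,  t[17] = 5,  t[18] = 0.
Since (t[17], t[18]) = (t[1], t[2]) = (5, 0) (two consecutive terms determine the rest), the sequence is periodic with period 16.
So t[1106] = t[1 + ((1106-1) mod 16)] = t[2] = 0.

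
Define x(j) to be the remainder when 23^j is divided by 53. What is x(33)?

Computing terms: x(1) = 23, x(2) = 52, x(3) = 30, x(4) = 1, x(5) = 23.
Since x(5) = x(1) = 23, the sequence is periodic with period 4.
(33 - 1) mod 4 = 0, so x(33) = x(1) = 23.

23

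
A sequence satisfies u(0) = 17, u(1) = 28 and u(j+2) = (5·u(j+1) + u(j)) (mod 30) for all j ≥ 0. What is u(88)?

2

Computing terms: u(0) = 17, u(1) = 28, u(2) = 7, u(3) = 3, u(4) = 22, u(5) = 23, u(6) = 17, u(7) = 18, u(8) = 17, u(9) = 13, u(10) = 22, u(11) = 3, u(12) = 7, u(13) = 8, u(14) = 17, u(15) = 3, u(16) = 2, u(17) = 13, u(18) = 7, u(19) = 18, u(20) = 7, u(21) = 23, u(22) = 2, u(23) = 3, u(24) = 17, u(25) = 28.
The sequence repeats with period 24.
So u(88) = u(0 + ((88-0) mod 24)) = u(16) = 2.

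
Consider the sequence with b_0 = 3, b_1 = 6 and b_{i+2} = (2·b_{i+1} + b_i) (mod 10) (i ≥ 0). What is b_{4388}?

5

b_0 = 3; b_1 = 6; b_2 = 5; b_3 = 6; b_4 = 7; b_5 = 0; b_6 = 7; b_7 = 4; b_8 = 5; b_9 = 4; b_{10} = 3; b_{11} = 0; b_{12} = 3; b_{13} = 6.
The sequence repeats with period 12.
So b_{4388} = b_{0 + ((4388-0) mod 12)} = b_8 = 5.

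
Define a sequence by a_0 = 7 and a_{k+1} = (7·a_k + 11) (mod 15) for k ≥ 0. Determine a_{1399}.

a_0 = 7; a_1 = 0; a_2 = 11; a_3 = 13; a_4 = 12; a_5 = 5; a_6 = 1; a_7 = 3; a_8 = 2; a_9 = 10; a_{10} = 6; a_{11} = 8; a_{12} = 7.
The sequence repeats with period 12.
(1399 - 0) mod 12 = 7, so a_{1399} = a_7 = 3.

3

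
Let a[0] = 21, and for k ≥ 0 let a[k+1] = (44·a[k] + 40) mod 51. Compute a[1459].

We have a[0] = 21; a[1] = 46; a[2] = 24; a[3] = 25; a[4] = 18; a[5] = 16; a[6] = 30; a[7] = 34; a[8] = 6; a[9] = 49; a[10] = 3; a[11] = 19; a[12] = 9; a[13] = 28; a[14] = 48; a[15] = 10; a[16] = 21.
The sequence repeats with period 16.
(1459 - 0) mod 16 = 3, so a[1459] = a[3] = 25.

25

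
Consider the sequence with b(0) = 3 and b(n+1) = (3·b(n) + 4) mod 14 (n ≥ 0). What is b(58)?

11

Computing terms: b(0) = 3; b(1) = 13; b(2) = 1; b(3) = 7; b(4) = 11; b(5) = 9; b(6) = 3.
The sequence repeats with period 6.
So b(58) = b(0 + ((58-0) mod 6)) = b(4) = 11.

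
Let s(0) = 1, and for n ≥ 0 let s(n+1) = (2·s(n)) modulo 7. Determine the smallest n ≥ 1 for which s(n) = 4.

s(0) = 1; s(1) = 2; s(2) = 4; s(3) = 1.
Since s(3) = s(0) = 1, the sequence is periodic with period 3.
The value 4 first appears (with n ≥ 1) at s(2).

2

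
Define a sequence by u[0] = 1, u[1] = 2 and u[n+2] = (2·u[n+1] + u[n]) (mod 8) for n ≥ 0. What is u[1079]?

0

Listing terms: u[0] = 1, u[1] = 2, u[2] = 5, u[3] = 4, u[4] = 5, u[5] = 6, u[6] = 1, u[7] = 0, u[8] = 1, u[9] = 2.
Since (u[8], u[9]) = (u[0], u[1]) = (1, 2) (two consecutive terms determine the rest), the sequence is periodic with period 8.
(1079 - 0) mod 8 = 7, so u[1079] = u[7] = 0.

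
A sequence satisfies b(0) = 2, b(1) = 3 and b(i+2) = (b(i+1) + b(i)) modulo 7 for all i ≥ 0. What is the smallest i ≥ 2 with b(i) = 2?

10

b(0) = 2, b(1) = 3, b(2) = 5, b(3) = 1, b(4) = 6, b(5) = 0, b(6) = 6, b(7) = 6, b(8) = 5, b(9) = 4, b(10) = 2, b(11) = 6, b(12) = 1, b(13) = 0, b(14) = 1, b(15) = 1, b(16) = 2, b(17) = 3.
The sequence repeats with period 16.
The value 2 first appears (with i ≥ 2) at b(10).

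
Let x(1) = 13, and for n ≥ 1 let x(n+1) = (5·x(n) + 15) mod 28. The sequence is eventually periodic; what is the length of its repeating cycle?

12

Listing terms: x(1) = 13, x(2) = 24, x(3) = 23, x(4) = 18, x(5) = 21, x(6) = 8, x(7) = 27, x(8) = 10, x(9) = 9, x(10) = 4, x(11) = 7, x(12) = 22, x(13) = 13.
Since x(13) = x(1) = 13, the sequence is periodic with period 12.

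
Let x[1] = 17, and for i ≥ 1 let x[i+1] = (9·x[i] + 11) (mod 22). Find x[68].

Listing terms: x[1] = 17; x[2] = 10; x[3] = 13; x[4] = 18; x[5] = 19; x[6] = 6; x[7] = 21; x[8] = 2; x[9] = 7; x[10] = 8; x[11] = 17.
The sequence repeats with period 10.
So x[68] = x[1 + ((68-1) mod 10)] = x[8] = 2.

2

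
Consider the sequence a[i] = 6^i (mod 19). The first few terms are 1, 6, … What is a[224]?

a[0] = 1,  a[1] = 6,  a[2] = 17,  a[3] = 7,  a[4] = 4,  a[5] = 5,  a[6] = 11,  a[7] = 9,  a[8] = 16,  a[9] = 1.
The sequence repeats with period 9.
(224 - 0) mod 9 = 8, so a[224] = a[8] = 16.

16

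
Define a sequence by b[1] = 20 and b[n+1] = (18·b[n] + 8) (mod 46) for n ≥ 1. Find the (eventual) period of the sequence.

11

We have b[1] = 20, b[2] = 0, b[3] = 8, b[4] = 14, b[5] = 30, b[6] = 42, b[7] = 28, b[8] = 6, b[9] = 24, b[10] = 26, b[11] = 16, b[12] = 20.
Since b[12] = b[1] = 20, the sequence is periodic with period 11.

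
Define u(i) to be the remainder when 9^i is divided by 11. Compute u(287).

Listing terms: u(1) = 9,  u(2) = 4,  u(3) = 3,  u(4) = 5,  u(5) = 1,  u(6) = 9.
The sequence repeats with period 5.
So u(287) = u(1 + ((287-1) mod 5)) = u(2) = 4.

4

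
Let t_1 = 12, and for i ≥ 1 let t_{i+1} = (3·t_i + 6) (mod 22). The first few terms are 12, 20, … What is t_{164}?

Computing terms: t_1 = 12,  t_2 = 20,  t_3 = 0,  t_4 = 6,  t_5 = 2,  t_6 = 12.
Since t_6 = t_1 = 12, the sequence is periodic with period 5.
So t_{164} = t_{1 + ((164-1) mod 5)} = t_4 = 6.

6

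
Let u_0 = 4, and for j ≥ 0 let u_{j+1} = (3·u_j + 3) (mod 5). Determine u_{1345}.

0

u_0 = 4; u_1 = 0; u_2 = 3; u_3 = 2; u_4 = 4.
The sequence repeats with period 4.
So u_{1345} = u_{0 + ((1345-0) mod 4)} = u_1 = 0.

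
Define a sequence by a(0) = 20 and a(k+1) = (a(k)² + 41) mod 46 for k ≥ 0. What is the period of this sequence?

Listing terms: a(0) = 20,  a(1) = 27,  a(2) = 34,  a(3) = 1,  a(4) = 42,  a(5) = 11,  a(6) = 24,  a(7) = 19,  a(8) = 34.
Since a(8) = a(2) = 34, the sequence is eventually periodic: after a pre-period of length 2 it cycles with period 6.

6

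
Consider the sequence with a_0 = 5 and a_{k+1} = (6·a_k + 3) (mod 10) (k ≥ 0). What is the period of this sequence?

We have a_0 = 5, a_1 = 3, a_2 = 1, a_3 = 9, a_4 = 7, a_5 = 5.
Since a_5 = a_0 = 5, the sequence is periodic with period 5.

5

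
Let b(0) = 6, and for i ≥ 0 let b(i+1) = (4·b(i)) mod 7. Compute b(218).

Listing terms: b(0) = 6, b(1) = 3, b(2) = 5, b(3) = 6.
Since b(3) = b(0) = 6, the sequence is periodic with period 3.
So b(218) = b(0 + ((218-0) mod 3)) = b(2) = 5.

5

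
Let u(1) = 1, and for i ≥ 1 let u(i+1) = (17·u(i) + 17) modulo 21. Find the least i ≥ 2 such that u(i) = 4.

Computing terms: u(1) = 1,  u(2) = 13,  u(3) = 7,  u(4) = 10,  u(5) = 19,  u(6) = 4,  u(7) = 1.
The sequence repeats with period 6.
The value 4 first appears (with i ≥ 2) at u(6).

6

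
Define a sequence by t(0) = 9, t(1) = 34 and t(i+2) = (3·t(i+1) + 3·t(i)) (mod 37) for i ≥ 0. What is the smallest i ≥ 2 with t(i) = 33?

22

Listing terms: t(0) = 9,  t(1) = 34,  t(2) = 18,  t(3) = 8,  t(4) = 4,  t(5) = 36,  t(6) = 9,  t(7) = 24,  t(8) = 25,  t(9) = 36,  t(10) = 35,  t(11) = 28,  t(12) = 4,  t(13) = 22,  t(14) = 4,  t(15) = 4,  t(16) = 24,  t(17) = 10,  t(18) = 28,  t(19) = 3,  t(20) = 19,  t(21) = 29,  t(22) = 33,  t(23) = 1,  t(24) = 28,  t(25) = 13,  t(26) = 12,  t(27) = 1,  t(28) = 2,  t(29) = 9,  t(30) = 33,  t(31) = 15,  t(32) = 33,  t(33) = 33,  t(34) = 13,  t(35) = 27,  t(36) = 9,  t(37) = 34.
The sequence repeats with period 36.
The value 33 first appears (with i ≥ 2) at t(22).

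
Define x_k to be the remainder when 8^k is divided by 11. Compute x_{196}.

3

We have x_0 = 1, x_1 = 8, x_2 = 9, x_3 = 6, x_4 = 4, x_5 = 10, x_6 = 3, x_7 = 2, x_8 = 5, x_9 = 7, x_{10} = 1.
The sequence repeats with period 10.
So x_{196} = x_{0 + ((196-0) mod 10)} = x_6 = 3.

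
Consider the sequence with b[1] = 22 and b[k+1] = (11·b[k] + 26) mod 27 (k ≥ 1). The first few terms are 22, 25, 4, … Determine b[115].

Listing terms: b[1] = 22,  b[2] = 25,  b[3] = 4,  b[4] = 16,  b[5] = 13,  b[6] = 7,  b[7] = 22.
Since b[7] = b[1] = 22, the sequence is periodic with period 6.
So b[115] = b[1 + ((115-1) mod 6)] = b[1] = 22.

22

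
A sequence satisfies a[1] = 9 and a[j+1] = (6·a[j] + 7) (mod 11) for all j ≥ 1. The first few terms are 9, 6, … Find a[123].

10

a[1] = 9,  a[2] = 6,  a[3] = 10,  a[4] = 1,  a[5] = 2,  a[6] = 8,  a[7] = 0,  a[8] = 7,  a[9] = 5,  a[10] = 4,  a[11] = 9.
The sequence repeats with period 10.
(123 - 1) mod 10 = 2, so a[123] = a[3] = 10.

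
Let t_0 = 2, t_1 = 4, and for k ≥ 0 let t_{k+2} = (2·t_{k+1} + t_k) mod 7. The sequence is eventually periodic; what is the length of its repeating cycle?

6

t_0 = 2, t_1 = 4, t_2 = 3, t_3 = 3, t_4 = 2, t_5 = 0, t_6 = 2, t_7 = 4.
The sequence repeats with period 6.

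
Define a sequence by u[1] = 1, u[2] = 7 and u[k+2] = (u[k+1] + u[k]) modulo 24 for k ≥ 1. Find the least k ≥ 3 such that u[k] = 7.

Listing terms: u[1] = 1,  u[2] = 7,  u[3] = 8,  u[4] = 15,  u[5] = 23,  u[6] = 14,  u[7] = 13,  u[8] = 3,  u[9] = 16,  u[10] = 19,  u[11] = 11,  u[12] = 6,  u[13] = 17,  u[14] = 23,  u[15] = 16,  u[16] = 15,  u[17] = 7,  u[18] = 22,  u[19] = 5,  u[20] = 3,  u[21] = 8,  u[22] = 11,  u[23] = 19,  u[24] = 6,  u[25] = 1,  u[26] = 7.
Since (u[25], u[26]) = (u[1], u[2]) = (1, 7) (two consecutive terms determine the rest), the sequence is periodic with period 24.
The value 7 first appears (with k ≥ 3) at u[17].

17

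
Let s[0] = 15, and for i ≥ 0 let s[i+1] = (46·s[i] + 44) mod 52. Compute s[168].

28

s[0] = 15; s[1] = 6; s[2] = 8; s[3] = 48; s[4] = 16; s[5] = 0; s[6] = 44; s[7] = 40; s[8] = 12; s[9] = 24; s[10] = 4; s[11] = 20; s[12] = 28; s[13] = 32; s[14] = 8.
Since s[14] = s[2] = 8, the sequence is eventually periodic: after a pre-period of length 2 it cycles with period 12.
For i ≥ 2, s[i] depends only on (i - 2) mod 12. (168 - 2) mod 12 = 10, so s[168] = s[12] = 28.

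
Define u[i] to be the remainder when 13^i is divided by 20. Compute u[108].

1

Computing terms: u[1] = 13, u[2] = 9, u[3] = 17, u[4] = 1, u[5] = 13.
The sequence repeats with period 4.
So u[108] = u[1 + ((108-1) mod 4)] = u[4] = 1.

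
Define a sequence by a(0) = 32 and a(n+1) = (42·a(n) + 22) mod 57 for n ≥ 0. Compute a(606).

We have a(0) = 32,  a(1) = 55,  a(2) = 52,  a(3) = 40,  a(4) = 49,  a(5) = 28,  a(6) = 1,  a(7) = 7,  a(8) = 31,  a(9) = 13,  a(10) = 55.
Since a(10) = a(1) = 55, the sequence is eventually periodic: after a pre-period of length 1 it cycles with period 9.
For n ≥ 1, a(n) depends only on (n - 1) mod 9. (606 - 1) mod 9 = 2, so a(606) = a(3) = 40.

40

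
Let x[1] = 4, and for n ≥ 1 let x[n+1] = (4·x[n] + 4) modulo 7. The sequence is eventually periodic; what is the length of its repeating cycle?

x[1] = 4,  x[2] = 6,  x[3] = 0,  x[4] = 4.
Since x[4] = x[1] = 4, the sequence is periodic with period 3.

3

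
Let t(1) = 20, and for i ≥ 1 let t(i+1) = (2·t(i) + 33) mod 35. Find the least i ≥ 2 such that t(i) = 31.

Listing terms: t(1) = 20,  t(2) = 3,  t(3) = 4,  t(4) = 6,  t(5) = 10,  t(6) = 18,  t(7) = 34,  t(8) = 31,  t(9) = 25,  t(10) = 13,  t(11) = 24,  t(12) = 11,  t(13) = 20.
Since t(13) = t(1) = 20, the sequence is periodic with period 12.
The value 31 first appears (with i ≥ 2) at t(8).

8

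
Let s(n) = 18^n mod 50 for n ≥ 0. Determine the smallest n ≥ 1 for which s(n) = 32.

Listing terms: s(0) = 1,  s(1) = 18,  s(2) = 24,  s(3) = 32,  s(4) = 26,  s(5) = 18.
Since s(5) = s(1) = 18, the sequence is eventually periodic: after a pre-period of length 1 it cycles with period 4.
The value 32 first appears (with n ≥ 1) at s(3).

3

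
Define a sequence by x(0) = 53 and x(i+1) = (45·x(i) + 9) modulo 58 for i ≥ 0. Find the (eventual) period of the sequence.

Computing terms: x(0) = 53, x(1) = 16, x(2) = 33, x(3) = 44, x(4) = 17, x(5) = 20, x(6) = 39, x(7) = 24, x(8) = 45, x(9) = 4, x(10) = 15, x(11) = 46, x(12) = 49, x(13) = 10, x(14) = 53.
The sequence repeats with period 14.

14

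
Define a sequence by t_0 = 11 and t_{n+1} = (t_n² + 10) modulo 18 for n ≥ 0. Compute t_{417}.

Computing terms: t_0 = 11; t_1 = 5; t_2 = 17; t_3 = 11.
Since t_3 = t_0 = 11, the sequence is periodic with period 3.
(417 - 0) mod 3 = 0, so t_{417} = t_0 = 11.

11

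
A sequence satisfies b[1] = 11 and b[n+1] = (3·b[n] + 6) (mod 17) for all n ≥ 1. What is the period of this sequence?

Listing terms: b[1] = 11; b[2] = 5; b[3] = 4; b[4] = 1; b[5] = 9; b[6] = 16; b[7] = 3; b[8] = 15; b[9] = 0; b[10] = 6; b[11] = 7; b[12] = 10; b[13] = 2; b[14] = 12; b[15] = 8; b[16] = 13; b[17] = 11.
The sequence repeats with period 16.

16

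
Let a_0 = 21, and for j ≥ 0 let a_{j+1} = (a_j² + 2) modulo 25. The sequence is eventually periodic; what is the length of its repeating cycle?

8

a_0 = 21, a_1 = 18, a_2 = 1, a_3 = 3, a_4 = 11, a_5 = 23, a_6 = 6, a_7 = 13, a_8 = 21.
Since a_8 = a_0 = 21, the sequence is periodic with period 8.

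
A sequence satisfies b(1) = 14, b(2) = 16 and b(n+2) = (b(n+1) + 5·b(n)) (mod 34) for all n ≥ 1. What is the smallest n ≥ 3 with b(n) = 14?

12

We have b(1) = 14; b(2) = 16; b(3) = 18; b(4) = 30; b(5) = 18; b(6) = 32; b(7) = 20; b(8) = 10; b(9) = 8; b(10) = 24; b(11) = 30; b(12) = 14; b(13) = 28; b(14) = 30; b(15) = 0; b(16) = 14; b(17) = 14; b(18) = 16.
Since (b(17), b(18)) = (b(1), b(2)) = (14, 16) (two consecutive terms determine the rest), the sequence is periodic with period 16.
The value 14 first appears (with n ≥ 3) at b(12).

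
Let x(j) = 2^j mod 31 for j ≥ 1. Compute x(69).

16

Computing terms: x(1) = 2, x(2) = 4, x(3) = 8, x(4) = 16, x(5) = 1, x(6) = 2.
Since x(6) = x(1) = 2, the sequence is periodic with period 5.
(69 - 1) mod 5 = 3, so x(69) = x(4) = 16.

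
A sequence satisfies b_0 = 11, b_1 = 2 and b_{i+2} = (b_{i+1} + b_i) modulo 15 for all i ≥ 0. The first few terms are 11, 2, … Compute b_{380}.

Listing terms: b_0 = 11, b_1 = 2, b_2 = 13, b_3 = 0, b_4 = 13, b_5 = 13, b_6 = 11, b_7 = 9, b_8 = 5, b_9 = 14, b_{10} = 4, b_{11} = 3, b_{12} = 7, b_{13} = 10, b_{14} = 2, b_{15} = 12, b_{16} = 14, b_{17} = 11, b_{18} = 10, b_{19} = 6, b_{20} = 1, b_{21} = 7, b_{22} = 8, b_{23} = 0, b_{24} = 8, b_{25} = 8, b_{26} = 1, b_{27} = 9, b_{28} = 10, b_{29} = 4, b_{30} = 14, b_{31} = 3, b_{32} = 2, b_{33} = 5, b_{34} = 7, b_{35} = 12, b_{36} = 4, b_{37} = 1, b_{38} = 5, b_{39} = 6, b_{40} = 11, b_{41} = 2.
Since (b_{40}, b_{41}) = (b_0, b_1) = (11, 2) (two consecutive terms determine the rest), the sequence is periodic with period 40.
So b_{380} = b_{0 + ((380-0) mod 40)} = b_{20} = 1.

1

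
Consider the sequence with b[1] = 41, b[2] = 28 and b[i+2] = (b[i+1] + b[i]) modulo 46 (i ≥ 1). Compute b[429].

29

We have b[1] = 41, b[2] = 28, b[3] = 23, b[4] = 5, b[5] = 28, b[6] = 33, b[7] = 15, b[8] = 2, b[9] = 17, b[10] = 19, b[11] = 36, b[12] = 9, b[13] = 45, b[14] = 8, b[15] = 7, b[16] = 15, b[17] = 22, b[18] = 37, b[19] = 13, b[20] = 4, b[21] = 17, b[22] = 21, b[23] = 38, b[24] = 13, b[25] = 5, b[26] = 18, b[27] = 23, b[28] = 41, b[29] = 18, b[30] = 13, b[31] = 31, b[32] = 44, b[33] = 29, b[34] = 27, b[35] = 10, b[36] = 37, b[37] = 1, b[38] = 38, b[39] = 39, b[40] = 31, b[41] = 24, b[42] = 9, b[43] = 33, b[44] = 42, b[45] = 29, b[46] = 25, b[47] = 8, b[48] = 33, b[49] = 41, b[50] = 28.
The sequence repeats with period 48.
(429 - 1) mod 48 = 44, so b[429] = b[45] = 29.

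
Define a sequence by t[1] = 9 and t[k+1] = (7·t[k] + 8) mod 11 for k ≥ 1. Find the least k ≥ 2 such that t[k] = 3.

We have t[1] = 9, t[2] = 5, t[3] = 10, t[4] = 1, t[5] = 4, t[6] = 3, t[7] = 7, t[8] = 2, t[9] = 0, t[10] = 8, t[11] = 9.
Since t[11] = t[1] = 9, the sequence is periodic with period 10.
The value 3 first appears (with k ≥ 2) at t[6].

6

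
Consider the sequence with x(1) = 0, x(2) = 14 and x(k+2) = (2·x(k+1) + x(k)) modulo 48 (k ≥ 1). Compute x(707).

We have x(1) = 0, x(2) = 14, x(3) = 28, x(4) = 22, x(5) = 24, x(6) = 22, x(7) = 20, x(8) = 14, x(9) = 0, x(10) = 14.
Since (x(9), x(10)) = (x(1), x(2)) = (0, 14) (two consecutive terms determine the rest), the sequence is periodic with period 8.
So x(707) = x(1 + ((707-1) mod 8)) = x(3) = 28.

28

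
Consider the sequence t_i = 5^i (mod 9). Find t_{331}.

We have t_0 = 1; t_1 = 5; t_2 = 7; t_3 = 8; t_4 = 4; t_5 = 2; t_6 = 1.
The sequence repeats with period 6.
So t_{331} = t_{0 + ((331-0) mod 6)} = t_1 = 5.

5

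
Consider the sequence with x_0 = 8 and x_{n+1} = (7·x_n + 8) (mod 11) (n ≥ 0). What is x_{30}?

Computing terms: x_0 = 8,  x_1 = 9,  x_2 = 5,  x_3 = 10,  x_4 = 1,  x_5 = 4,  x_6 = 3,  x_7 = 7,  x_8 = 2,  x_9 = 0,  x_{10} = 8.
The sequence repeats with period 10.
So x_{30} = x_{0 + ((30-0) mod 10)} = x_0 = 8.

8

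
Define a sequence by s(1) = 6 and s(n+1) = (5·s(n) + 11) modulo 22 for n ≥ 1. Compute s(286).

17

Listing terms: s(1) = 6, s(2) = 19, s(3) = 18, s(4) = 13, s(5) = 10, s(6) = 17, s(7) = 8, s(8) = 7, s(9) = 2, s(10) = 21, s(11) = 6.
The sequence repeats with period 10.
So s(286) = s(1 + ((286-1) mod 10)) = s(6) = 17.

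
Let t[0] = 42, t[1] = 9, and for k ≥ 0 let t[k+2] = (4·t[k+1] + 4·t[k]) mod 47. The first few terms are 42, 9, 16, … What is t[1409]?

t[0] = 42; t[1] = 9; t[2] = 16; t[3] = 6; t[4] = 41; t[5] = 0; t[6] = 23; t[7] = 45; t[8] = 37; t[9] = 46; t[10] = 3; t[11] = 8; t[12] = 44; t[13] = 20; t[14] = 21; t[15] = 23; t[16] = 35; t[17] = 44; t[18] = 34; t[19] = 30; t[20] = 21; t[21] = 16; t[22] = 7; t[23] = 45; t[24] = 20; t[25] = 25; t[26] = 39; t[27] = 21; t[28] = 5; t[29] = 10; t[30] = 13; t[31] = 45; t[32] = 44; t[33] = 27; t[34] = 2; t[35] = 22; t[36] = 2; t[37] = 2; t[38] = 16; t[39] = 25; t[40] = 23; t[41] = 4; t[42] = 14; t[43] = 25; t[44] = 15; t[45] = 19; t[46] = 42; t[47] = 9.
The sequence repeats with period 46.
So t[1409] = t[0 + ((1409-0) mod 46)] = t[29] = 10.

10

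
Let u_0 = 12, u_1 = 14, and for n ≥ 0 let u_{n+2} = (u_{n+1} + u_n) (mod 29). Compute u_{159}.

Computing terms: u_0 = 12; u_1 = 14; u_2 = 26; u_3 = 11; u_4 = 8; u_5 = 19; u_6 = 27; u_7 = 17; u_8 = 15; u_9 = 3; u_{10} = 18; u_{11} = 21; u_{12} = 10; u_{13} = 2; u_{14} = 12; u_{15} = 14.
Since (u_{14}, u_{15}) = (u_0, u_1) = (12, 14) (two consecutive terms determine the rest), the sequence is periodic with period 14.
(159 - 0) mod 14 = 5, so u_{159} = u_5 = 19.

19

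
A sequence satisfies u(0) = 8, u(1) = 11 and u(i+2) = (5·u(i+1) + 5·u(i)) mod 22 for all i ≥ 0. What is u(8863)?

13

Listing terms: u(0) = 8; u(1) = 11; u(2) = 7; u(3) = 2; u(4) = 1; u(5) = 15; u(6) = 14; u(7) = 13; u(8) = 3; u(9) = 14; u(10) = 19; u(11) = 11; u(12) = 18; u(13) = 13; u(14) = 1; u(15) = 4; u(16) = 3; u(17) = 13; u(18) = 14; u(19) = 3; u(20) = 19; u(21) = 0; u(22) = 7; u(23) = 13; u(24) = 12; u(25) = 15; u(26) = 3; u(27) = 2; u(28) = 3; u(29) = 3; u(30) = 8; u(31) = 11.
The sequence repeats with period 30.
(8863 - 0) mod 30 = 13, so u(8863) = u(13) = 13.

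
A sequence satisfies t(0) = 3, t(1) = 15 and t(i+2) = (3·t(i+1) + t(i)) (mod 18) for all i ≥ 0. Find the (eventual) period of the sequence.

6

We have t(0) = 3; t(1) = 15; t(2) = 12; t(3) = 15; t(4) = 3; t(5) = 6; t(6) = 3; t(7) = 15.
The sequence repeats with period 6.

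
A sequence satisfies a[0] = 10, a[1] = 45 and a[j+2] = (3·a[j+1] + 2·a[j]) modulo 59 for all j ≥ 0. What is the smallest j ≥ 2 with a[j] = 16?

16

Computing terms: a[0] = 10,  a[1] = 45,  a[2] = 37,  a[3] = 24,  a[4] = 28,  a[5] = 14,  a[6] = 39,  a[7] = 27,  a[8] = 41,  a[9] = 0,  a[10] = 23,  a[11] = 10,  a[12] = 17,  a[13] = 12,  a[14] = 11,  a[15] = 57,  a[16] = 16,  a[17] = 44,  a[18] = 46,  a[19] = 49,  a[20] = 3,  a[21] = 48,  a[22] = 32,  a[23] = 15,  a[24] = 50,  a[25] = 3,  a[26] = 50,  a[27] = 38,  a[28] = 37,  a[29] = 10,  a[30] = 45.
Since (a[29], a[30]) = (a[0], a[1]) = (10, 45) (two consecutive terms determine the rest), the sequence is periodic with period 29.
The value 16 first appears (with j ≥ 2) at a[16].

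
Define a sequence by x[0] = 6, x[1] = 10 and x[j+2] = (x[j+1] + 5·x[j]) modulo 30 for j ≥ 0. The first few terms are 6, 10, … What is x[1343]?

x[0] = 6; x[1] = 10; x[2] = 10; x[3] = 0; x[4] = 20; x[5] = 20; x[6] = 0; x[7] = 10; x[8] = 10.
Since (x[7], x[8]) = (x[1], x[2]) = (10, 10) (two consecutive terms determine the rest), the sequence is eventually periodic: after a pre-period of length 1 it cycles with period 6.
For j ≥ 1, x[j] depends only on (j - 1) mod 6. (1343 - 1) mod 6 = 4, so x[1343] = x[5] = 20.

20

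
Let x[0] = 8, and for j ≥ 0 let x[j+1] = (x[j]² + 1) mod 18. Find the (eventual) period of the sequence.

x[0] = 8; x[1] = 11; x[2] = 14; x[3] = 17; x[4] = 2; x[5] = 5; x[6] = 8.
Since x[6] = x[0] = 8, the sequence is periodic with period 6.

6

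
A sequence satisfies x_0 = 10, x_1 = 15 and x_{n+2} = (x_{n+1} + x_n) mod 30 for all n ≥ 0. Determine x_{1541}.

We have x_0 = 10; x_1 = 15; x_2 = 25; x_3 = 10; x_4 = 5; x_5 = 15; x_6 = 20; x_7 = 5; x_8 = 25; x_9 = 0; x_{10} = 25; x_{11} = 25; x_{12} = 20; x_{13} = 15; x_{14} = 5; x_{15} = 20; x_{16} = 25; x_{17} = 15; x_{18} = 10; x_{19} = 25; x_{20} = 5; x_{21} = 0; x_{22} = 5; x_{23} = 5; x_{24} = 10; x_{25} = 15.
Since (x_{24}, x_{25}) = (x_0, x_1) = (10, 15) (two consecutive terms determine the rest), the sequence is periodic with period 24.
So x_{1541} = x_{0 + ((1541-0) mod 24)} = x_5 = 15.

15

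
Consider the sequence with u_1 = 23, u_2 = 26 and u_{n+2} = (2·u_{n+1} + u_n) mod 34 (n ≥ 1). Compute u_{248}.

We have u_1 = 23, u_2 = 26, u_3 = 7, u_4 = 6, u_5 = 19, u_6 = 10, u_7 = 5, u_8 = 20, u_9 = 11, u_{10} = 8, u_{11} = 27, u_{12} = 28, u_{13} = 15, u_{14} = 24, u_{15} = 29, u_{16} = 14, u_{17} = 23, u_{18} = 26.
Since (u_{17}, u_{18}) = (u_1, u_2) = (23, 26) (two consecutive terms determine the rest), the sequence is periodic with period 16.
So u_{248} = u_{1 + ((248-1) mod 16)} = u_8 = 20.

20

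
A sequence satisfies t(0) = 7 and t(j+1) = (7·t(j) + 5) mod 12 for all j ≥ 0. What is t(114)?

7

t(0) = 7,  t(1) = 6,  t(2) = 11,  t(3) = 10,  t(4) = 3,  t(5) = 2,  t(6) = 7.
Since t(6) = t(0) = 7, the sequence is periodic with period 6.
(114 - 0) mod 6 = 0, so t(114) = t(0) = 7.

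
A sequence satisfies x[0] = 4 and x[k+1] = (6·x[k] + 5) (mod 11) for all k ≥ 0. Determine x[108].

Computing terms: x[0] = 4, x[1] = 7, x[2] = 3, x[3] = 1, x[4] = 0, x[5] = 5, x[6] = 2, x[7] = 6, x[8] = 8, x[9] = 9, x[10] = 4.
Since x[10] = x[0] = 4, the sequence is periodic with period 10.
(108 - 0) mod 10 = 8, so x[108] = x[8] = 8.

8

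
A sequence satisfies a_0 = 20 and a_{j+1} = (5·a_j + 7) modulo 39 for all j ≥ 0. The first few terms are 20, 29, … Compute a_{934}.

We have a_0 = 20, a_1 = 29, a_2 = 35, a_3 = 26, a_4 = 20.
Since a_4 = a_0 = 20, the sequence is periodic with period 4.
(934 - 0) mod 4 = 2, so a_{934} = a_2 = 35.

35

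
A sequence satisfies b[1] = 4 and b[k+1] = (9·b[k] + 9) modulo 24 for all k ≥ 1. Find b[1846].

9

b[1] = 4; b[2] = 21; b[3] = 6; b[4] = 15; b[5] = 0; b[6] = 9; b[7] = 18; b[8] = 3; b[9] = 12; b[10] = 21.
Since b[10] = b[2] = 21, the sequence is eventually periodic: after a pre-period of length 1 it cycles with period 8.
For k ≥ 2, b[k] depends only on (k - 2) mod 8. (1846 - 2) mod 8 = 4, so b[1846] = b[6] = 9.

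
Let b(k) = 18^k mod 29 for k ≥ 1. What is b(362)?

6

We have b(1) = 18,  b(2) = 5,  b(3) = 3,  b(4) = 25,  b(5) = 15,  b(6) = 9,  b(7) = 17,  b(8) = 16,  b(9) = 27,  b(10) = 22,  b(11) = 19,  b(12) = 23,  b(13) = 8,  b(14) = 28,  b(15) = 11,  b(16) = 24,  b(17) = 26,  b(18) = 4,  b(19) = 14,  b(20) = 20,  b(21) = 12,  b(22) = 13,  b(23) = 2,  b(24) = 7,  b(25) = 10,  b(26) = 6,  b(27) = 21,  b(28) = 1,  b(29) = 18.
Since b(29) = b(1) = 18, the sequence is periodic with period 28.
So b(362) = b(1 + ((362-1) mod 28)) = b(26) = 6.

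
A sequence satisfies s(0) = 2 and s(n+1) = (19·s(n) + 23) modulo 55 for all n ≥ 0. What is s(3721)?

We have s(0) = 2; s(1) = 6; s(2) = 27; s(3) = 41; s(4) = 32; s(5) = 26; s(6) = 22; s(7) = 1; s(8) = 42; s(9) = 51; s(10) = 2.
The sequence repeats with period 10.
(3721 - 0) mod 10 = 1, so s(3721) = s(1) = 6.

6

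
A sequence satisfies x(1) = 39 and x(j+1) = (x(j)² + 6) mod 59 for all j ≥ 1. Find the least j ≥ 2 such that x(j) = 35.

We have x(1) = 39; x(2) = 52; x(3) = 55; x(4) = 22; x(5) = 18; x(6) = 35; x(7) = 51; x(8) = 11; x(9) = 9; x(10) = 28; x(11) = 23; x(12) = 4; x(13) = 22.
Since x(13) = x(4) = 22, the sequence is eventually periodic: after a pre-period of length 3 it cycles with period 9.
The value 35 first appears (with j ≥ 2) at x(6).

6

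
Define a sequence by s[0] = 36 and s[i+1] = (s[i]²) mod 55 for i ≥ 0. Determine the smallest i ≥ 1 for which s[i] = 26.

Computing terms: s[0] = 36; s[1] = 31; s[2] = 26; s[3] = 16; s[4] = 36.
The sequence repeats with period 4.
The value 26 first appears (with i ≥ 1) at s[2].

2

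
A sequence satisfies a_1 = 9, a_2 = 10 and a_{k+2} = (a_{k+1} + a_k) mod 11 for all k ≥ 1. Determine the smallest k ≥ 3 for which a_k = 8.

3

Computing terms: a_1 = 9; a_2 = 10; a_3 = 8; a_4 = 7; a_5 = 4; a_6 = 0; a_7 = 4; a_8 = 4; a_9 = 8; a_{10} = 1; a_{11} = 9; a_{12} = 10.
The sequence repeats with period 10.
The value 8 first appears (with k ≥ 3) at a_3.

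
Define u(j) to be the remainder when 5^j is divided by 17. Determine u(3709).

3

Computing terms: u(0) = 1; u(1) = 5; u(2) = 8; u(3) = 6; u(4) = 13; u(5) = 14; u(6) = 2; u(7) = 10; u(8) = 16; u(9) = 12; u(10) = 9; u(11) = 11; u(12) = 4; u(13) = 3; u(14) = 15; u(15) = 7; u(16) = 1.
Since u(16) = u(0) = 1, the sequence is periodic with period 16.
So u(3709) = u(0 + ((3709-0) mod 16)) = u(13) = 3.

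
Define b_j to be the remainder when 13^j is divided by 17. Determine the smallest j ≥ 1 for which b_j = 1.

b_0 = 1; b_1 = 13; b_2 = 16; b_3 = 4; b_4 = 1.
Since b_4 = b_0 = 1, the sequence is periodic with period 4.
The value 1 next appears (with j ≥ 1) at b_4.

4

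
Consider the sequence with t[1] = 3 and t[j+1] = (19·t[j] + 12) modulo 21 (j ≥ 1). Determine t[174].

15

Computing terms: t[1] = 3, t[2] = 6, t[3] = 0, t[4] = 12, t[5] = 9, t[6] = 15, t[7] = 3.
The sequence repeats with period 6.
(174 - 1) mod 6 = 5, so t[174] = t[6] = 15.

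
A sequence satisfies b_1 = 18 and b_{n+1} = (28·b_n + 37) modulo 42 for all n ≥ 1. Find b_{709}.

We have b_1 = 18,  b_2 = 37,  b_3 = 23,  b_4 = 9,  b_5 = 37.
Since b_5 = b_2 = 37, the sequence is eventually periodic: after a pre-period of length 1 it cycles with period 3.
For n ≥ 2, b_n depends only on (n - 2) mod 3. (709 - 2) mod 3 = 2, so b_{709} = b_4 = 9.

9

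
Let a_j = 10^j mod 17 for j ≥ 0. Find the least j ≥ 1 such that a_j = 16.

Listing terms: a_0 = 1,  a_1 = 10,  a_2 = 15,  a_3 = 14,  a_4 = 4,  a_5 = 6,  a_6 = 9,  a_7 = 5,  a_8 = 16,  a_9 = 7,  a_{10} = 2,  a_{11} = 3,  a_{12} = 13,  a_{13} = 11,  a_{14} = 8,  a_{15} = 12,  a_{16} = 1.
The sequence repeats with period 16.
The value 16 first appears (with j ≥ 1) at a_8.

8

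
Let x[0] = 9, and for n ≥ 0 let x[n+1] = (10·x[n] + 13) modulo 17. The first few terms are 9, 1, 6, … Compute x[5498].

x[0] = 9, x[1] = 1, x[2] = 6, x[3] = 5, x[4] = 12, x[5] = 14, x[6] = 0, x[7] = 13, x[8] = 7, x[9] = 15, x[10] = 10, x[11] = 11, x[12] = 4, x[13] = 2, x[14] = 16, x[15] = 3, x[16] = 9.
The sequence repeats with period 16.
(5498 - 0) mod 16 = 10, so x[5498] = x[10] = 10.

10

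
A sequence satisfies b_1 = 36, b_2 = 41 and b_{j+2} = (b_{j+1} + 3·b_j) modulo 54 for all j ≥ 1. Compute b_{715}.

We have b_1 = 36, b_2 = 41, b_3 = 41, b_4 = 2, b_5 = 17, b_6 = 23, b_7 = 20, b_8 = 35, b_9 = 41, b_{10} = 38, b_{11} = 53, b_{12} = 5, b_{13} = 2, b_{14} = 17.
Since (b_{13}, b_{14}) = (b_4, b_5) = (2, 17) (two consecutive terms determine the rest), the sequence is eventually periodic: after a pre-period of length 3 it cycles with period 9.
For j ≥ 4, b_j depends only on (j - 4) mod 9. (715 - 4) mod 9 = 0, so b_{715} = b_4 = 2.

2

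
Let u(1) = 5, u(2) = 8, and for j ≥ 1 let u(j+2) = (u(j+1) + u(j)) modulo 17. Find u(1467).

Computing terms: u(1) = 5,  u(2) = 8,  u(3) = 13,  u(4) = 4,  u(5) = 0,  u(6) = 4,  u(7) = 4,  u(8) = 8,  u(9) = 12,  u(10) = 3,  u(11) = 15,  u(12) = 1,  u(13) = 16,  u(14) = 0,  u(15) = 16,  u(16) = 16,  u(17) = 15,  u(18) = 14,  u(19) = 12,  u(20) = 9,  u(21) = 4,  u(22) = 13,  u(23) = 0,  u(24) = 13,  u(25) = 13,  u(26) = 9,  u(27) = 5,  u(28) = 14,  u(29) = 2,  u(30) = 16,  u(31) = 1,  u(32) = 0,  u(33) = 1,  u(34) = 1,  u(35) = 2,  u(36) = 3,  u(37) = 5,  u(38) = 8.
The sequence repeats with period 36.
So u(1467) = u(1 + ((1467-1) mod 36)) = u(27) = 5.

5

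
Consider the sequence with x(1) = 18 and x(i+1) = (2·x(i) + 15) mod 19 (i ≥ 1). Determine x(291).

Computing terms: x(1) = 18, x(2) = 13, x(3) = 3, x(4) = 2, x(5) = 0, x(6) = 15, x(7) = 7, x(8) = 10, x(9) = 16, x(10) = 9, x(11) = 14, x(12) = 5, x(13) = 6, x(14) = 8, x(15) = 12, x(16) = 1, x(17) = 17, x(18) = 11, x(19) = 18.
The sequence repeats with period 18.
(291 - 1) mod 18 = 2, so x(291) = x(3) = 3.

3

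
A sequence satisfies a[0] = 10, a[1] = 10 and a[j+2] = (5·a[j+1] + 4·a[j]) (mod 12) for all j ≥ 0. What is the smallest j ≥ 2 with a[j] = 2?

4

a[0] = 10; a[1] = 10; a[2] = 6; a[3] = 10; a[4] = 2; a[5] = 2; a[6] = 6; a[7] = 2; a[8] = 10; a[9] = 10.
The sequence repeats with period 8.
The value 2 first appears (with j ≥ 2) at a[4].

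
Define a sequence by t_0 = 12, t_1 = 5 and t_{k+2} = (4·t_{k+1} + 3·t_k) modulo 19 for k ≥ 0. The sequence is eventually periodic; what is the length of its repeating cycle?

18

t_0 = 12; t_1 = 5; t_2 = 18; t_3 = 11; t_4 = 3; t_5 = 7; t_6 = 18; t_7 = 17; t_8 = 8; t_9 = 7; t_{10} = 14; t_{11} = 1; t_{12} = 8; t_{13} = 16; t_{14} = 12; t_{15} = 1; t_{16} = 2; t_{17} = 11; t_{18} = 12; t_{19} = 5.
The sequence repeats with period 18.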